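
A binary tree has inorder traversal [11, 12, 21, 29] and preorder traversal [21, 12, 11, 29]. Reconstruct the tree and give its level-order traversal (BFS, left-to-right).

Inorder:  [11, 12, 21, 29]
Preorder: [21, 12, 11, 29]
Algorithm: preorder visits root first, so consume preorder in order;
for each root, split the current inorder slice at that value into
left-subtree inorder and right-subtree inorder, then recurse.
Recursive splits:
  root=21; inorder splits into left=[11, 12], right=[29]
  root=12; inorder splits into left=[11], right=[]
  root=11; inorder splits into left=[], right=[]
  root=29; inorder splits into left=[], right=[]
Reconstructed level-order: [21, 12, 29, 11]


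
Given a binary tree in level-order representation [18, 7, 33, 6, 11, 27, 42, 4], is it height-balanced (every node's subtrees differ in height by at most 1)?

Tree (level-order array): [18, 7, 33, 6, 11, 27, 42, 4]
Definition: a tree is height-balanced if, at every node, |h(left) - h(right)| <= 1 (empty subtree has height -1).
Bottom-up per-node check:
  node 4: h_left=-1, h_right=-1, diff=0 [OK], height=0
  node 6: h_left=0, h_right=-1, diff=1 [OK], height=1
  node 11: h_left=-1, h_right=-1, diff=0 [OK], height=0
  node 7: h_left=1, h_right=0, diff=1 [OK], height=2
  node 27: h_left=-1, h_right=-1, diff=0 [OK], height=0
  node 42: h_left=-1, h_right=-1, diff=0 [OK], height=0
  node 33: h_left=0, h_right=0, diff=0 [OK], height=1
  node 18: h_left=2, h_right=1, diff=1 [OK], height=3
All nodes satisfy the balance condition.
Result: Balanced


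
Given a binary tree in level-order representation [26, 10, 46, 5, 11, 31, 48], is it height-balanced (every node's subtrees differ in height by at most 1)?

Tree (level-order array): [26, 10, 46, 5, 11, 31, 48]
Definition: a tree is height-balanced if, at every node, |h(left) - h(right)| <= 1 (empty subtree has height -1).
Bottom-up per-node check:
  node 5: h_left=-1, h_right=-1, diff=0 [OK], height=0
  node 11: h_left=-1, h_right=-1, diff=0 [OK], height=0
  node 10: h_left=0, h_right=0, diff=0 [OK], height=1
  node 31: h_left=-1, h_right=-1, diff=0 [OK], height=0
  node 48: h_left=-1, h_right=-1, diff=0 [OK], height=0
  node 46: h_left=0, h_right=0, diff=0 [OK], height=1
  node 26: h_left=1, h_right=1, diff=0 [OK], height=2
All nodes satisfy the balance condition.
Result: Balanced


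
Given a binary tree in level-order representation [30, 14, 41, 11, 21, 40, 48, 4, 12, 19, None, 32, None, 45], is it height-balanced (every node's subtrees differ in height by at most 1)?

Tree (level-order array): [30, 14, 41, 11, 21, 40, 48, 4, 12, 19, None, 32, None, 45]
Definition: a tree is height-balanced if, at every node, |h(left) - h(right)| <= 1 (empty subtree has height -1).
Bottom-up per-node check:
  node 4: h_left=-1, h_right=-1, diff=0 [OK], height=0
  node 12: h_left=-1, h_right=-1, diff=0 [OK], height=0
  node 11: h_left=0, h_right=0, diff=0 [OK], height=1
  node 19: h_left=-1, h_right=-1, diff=0 [OK], height=0
  node 21: h_left=0, h_right=-1, diff=1 [OK], height=1
  node 14: h_left=1, h_right=1, diff=0 [OK], height=2
  node 32: h_left=-1, h_right=-1, diff=0 [OK], height=0
  node 40: h_left=0, h_right=-1, diff=1 [OK], height=1
  node 45: h_left=-1, h_right=-1, diff=0 [OK], height=0
  node 48: h_left=0, h_right=-1, diff=1 [OK], height=1
  node 41: h_left=1, h_right=1, diff=0 [OK], height=2
  node 30: h_left=2, h_right=2, diff=0 [OK], height=3
All nodes satisfy the balance condition.
Result: Balanced


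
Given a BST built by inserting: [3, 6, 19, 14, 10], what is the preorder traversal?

Tree insertion order: [3, 6, 19, 14, 10]
Tree (level-order array): [3, None, 6, None, 19, 14, None, 10]
Preorder traversal: [3, 6, 19, 14, 10]


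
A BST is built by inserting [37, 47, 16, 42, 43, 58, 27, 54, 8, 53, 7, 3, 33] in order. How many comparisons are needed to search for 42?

Search path for 42: 37 -> 47 -> 42
Found: True
Comparisons: 3


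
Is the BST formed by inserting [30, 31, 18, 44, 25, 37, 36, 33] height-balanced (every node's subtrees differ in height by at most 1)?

Tree (level-order array): [30, 18, 31, None, 25, None, 44, None, None, 37, None, 36, None, 33]
Definition: a tree is height-balanced if, at every node, |h(left) - h(right)| <= 1 (empty subtree has height -1).
Bottom-up per-node check:
  node 25: h_left=-1, h_right=-1, diff=0 [OK], height=0
  node 18: h_left=-1, h_right=0, diff=1 [OK], height=1
  node 33: h_left=-1, h_right=-1, diff=0 [OK], height=0
  node 36: h_left=0, h_right=-1, diff=1 [OK], height=1
  node 37: h_left=1, h_right=-1, diff=2 [FAIL (|1--1|=2 > 1)], height=2
  node 44: h_left=2, h_right=-1, diff=3 [FAIL (|2--1|=3 > 1)], height=3
  node 31: h_left=-1, h_right=3, diff=4 [FAIL (|-1-3|=4 > 1)], height=4
  node 30: h_left=1, h_right=4, diff=3 [FAIL (|1-4|=3 > 1)], height=5
Node 37 violates the condition: |1 - -1| = 2 > 1.
Result: Not balanced


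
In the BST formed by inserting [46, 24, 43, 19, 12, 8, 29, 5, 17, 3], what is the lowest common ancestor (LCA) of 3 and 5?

Tree insertion order: [46, 24, 43, 19, 12, 8, 29, 5, 17, 3]
Tree (level-order array): [46, 24, None, 19, 43, 12, None, 29, None, 8, 17, None, None, 5, None, None, None, 3]
In a BST, the LCA of p=3, q=5 is the first node v on the
root-to-leaf path with p <= v <= q (go left if both < v, right if both > v).
Walk from root:
  at 46: both 3 and 5 < 46, go left
  at 24: both 3 and 5 < 24, go left
  at 19: both 3 and 5 < 19, go left
  at 12: both 3 and 5 < 12, go left
  at 8: both 3 and 5 < 8, go left
  at 5: 3 <= 5 <= 5, this is the LCA
LCA = 5


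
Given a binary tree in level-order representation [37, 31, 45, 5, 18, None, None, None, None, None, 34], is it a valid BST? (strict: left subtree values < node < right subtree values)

Level-order array: [37, 31, 45, 5, 18, None, None, None, None, None, 34]
Validate using subtree bounds (lo, hi): at each node, require lo < value < hi,
then recurse left with hi=value and right with lo=value.
Preorder trace (stopping at first violation):
  at node 37 with bounds (-inf, +inf): OK
  at node 31 with bounds (-inf, 37): OK
  at node 5 with bounds (-inf, 31): OK
  at node 18 with bounds (31, 37): VIOLATION
Node 18 violates its bound: not (31 < 18 < 37).
Result: Not a valid BST


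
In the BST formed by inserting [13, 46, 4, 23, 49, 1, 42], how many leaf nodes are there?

Tree built from: [13, 46, 4, 23, 49, 1, 42]
Tree (level-order array): [13, 4, 46, 1, None, 23, 49, None, None, None, 42]
Rule: A leaf has 0 children.
Per-node child counts:
  node 13: 2 child(ren)
  node 4: 1 child(ren)
  node 1: 0 child(ren)
  node 46: 2 child(ren)
  node 23: 1 child(ren)
  node 42: 0 child(ren)
  node 49: 0 child(ren)
Matching nodes: [1, 42, 49]
Count of leaf nodes: 3


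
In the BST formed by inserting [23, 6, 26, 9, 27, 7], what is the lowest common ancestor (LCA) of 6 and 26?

Tree insertion order: [23, 6, 26, 9, 27, 7]
Tree (level-order array): [23, 6, 26, None, 9, None, 27, 7]
In a BST, the LCA of p=6, q=26 is the first node v on the
root-to-leaf path with p <= v <= q (go left if both < v, right if both > v).
Walk from root:
  at 23: 6 <= 23 <= 26, this is the LCA
LCA = 23


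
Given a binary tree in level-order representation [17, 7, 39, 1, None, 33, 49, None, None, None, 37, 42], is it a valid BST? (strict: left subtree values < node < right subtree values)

Level-order array: [17, 7, 39, 1, None, 33, 49, None, None, None, 37, 42]
Validate using subtree bounds (lo, hi): at each node, require lo < value < hi,
then recurse left with hi=value and right with lo=value.
Preorder trace (stopping at first violation):
  at node 17 with bounds (-inf, +inf): OK
  at node 7 with bounds (-inf, 17): OK
  at node 1 with bounds (-inf, 7): OK
  at node 39 with bounds (17, +inf): OK
  at node 33 with bounds (17, 39): OK
  at node 37 with bounds (33, 39): OK
  at node 49 with bounds (39, +inf): OK
  at node 42 with bounds (39, 49): OK
No violation found at any node.
Result: Valid BST


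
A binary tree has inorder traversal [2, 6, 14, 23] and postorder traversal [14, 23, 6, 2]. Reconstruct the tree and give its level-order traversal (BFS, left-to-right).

Inorder:   [2, 6, 14, 23]
Postorder: [14, 23, 6, 2]
Algorithm: postorder visits root last, so walk postorder right-to-left;
each value is the root of the current inorder slice — split it at that
value, recurse on the right subtree first, then the left.
Recursive splits:
  root=2; inorder splits into left=[], right=[6, 14, 23]
  root=6; inorder splits into left=[], right=[14, 23]
  root=23; inorder splits into left=[14], right=[]
  root=14; inorder splits into left=[], right=[]
Reconstructed level-order: [2, 6, 23, 14]


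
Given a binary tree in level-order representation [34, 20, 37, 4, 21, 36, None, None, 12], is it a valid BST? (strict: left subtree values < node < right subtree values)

Level-order array: [34, 20, 37, 4, 21, 36, None, None, 12]
Validate using subtree bounds (lo, hi): at each node, require lo < value < hi,
then recurse left with hi=value and right with lo=value.
Preorder trace (stopping at first violation):
  at node 34 with bounds (-inf, +inf): OK
  at node 20 with bounds (-inf, 34): OK
  at node 4 with bounds (-inf, 20): OK
  at node 12 with bounds (4, 20): OK
  at node 21 with bounds (20, 34): OK
  at node 37 with bounds (34, +inf): OK
  at node 36 with bounds (34, 37): OK
No violation found at any node.
Result: Valid BST


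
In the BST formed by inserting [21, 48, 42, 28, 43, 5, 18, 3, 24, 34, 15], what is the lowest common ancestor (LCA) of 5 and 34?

Tree insertion order: [21, 48, 42, 28, 43, 5, 18, 3, 24, 34, 15]
Tree (level-order array): [21, 5, 48, 3, 18, 42, None, None, None, 15, None, 28, 43, None, None, 24, 34]
In a BST, the LCA of p=5, q=34 is the first node v on the
root-to-leaf path with p <= v <= q (go left if both < v, right if both > v).
Walk from root:
  at 21: 5 <= 21 <= 34, this is the LCA
LCA = 21


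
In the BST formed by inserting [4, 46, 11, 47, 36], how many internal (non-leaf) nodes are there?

Tree built from: [4, 46, 11, 47, 36]
Tree (level-order array): [4, None, 46, 11, 47, None, 36]
Rule: An internal node has at least one child.
Per-node child counts:
  node 4: 1 child(ren)
  node 46: 2 child(ren)
  node 11: 1 child(ren)
  node 36: 0 child(ren)
  node 47: 0 child(ren)
Matching nodes: [4, 46, 11]
Count of internal (non-leaf) nodes: 3


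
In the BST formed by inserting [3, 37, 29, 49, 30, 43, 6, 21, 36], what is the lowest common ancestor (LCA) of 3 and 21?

Tree insertion order: [3, 37, 29, 49, 30, 43, 6, 21, 36]
Tree (level-order array): [3, None, 37, 29, 49, 6, 30, 43, None, None, 21, None, 36]
In a BST, the LCA of p=3, q=21 is the first node v on the
root-to-leaf path with p <= v <= q (go left if both < v, right if both > v).
Walk from root:
  at 3: 3 <= 3 <= 21, this is the LCA
LCA = 3


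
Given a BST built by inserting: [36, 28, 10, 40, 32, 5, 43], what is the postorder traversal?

Tree insertion order: [36, 28, 10, 40, 32, 5, 43]
Tree (level-order array): [36, 28, 40, 10, 32, None, 43, 5]
Postorder traversal: [5, 10, 32, 28, 43, 40, 36]


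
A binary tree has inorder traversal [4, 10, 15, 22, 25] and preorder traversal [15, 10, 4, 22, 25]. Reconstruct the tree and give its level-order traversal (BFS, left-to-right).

Inorder:  [4, 10, 15, 22, 25]
Preorder: [15, 10, 4, 22, 25]
Algorithm: preorder visits root first, so consume preorder in order;
for each root, split the current inorder slice at that value into
left-subtree inorder and right-subtree inorder, then recurse.
Recursive splits:
  root=15; inorder splits into left=[4, 10], right=[22, 25]
  root=10; inorder splits into left=[4], right=[]
  root=4; inorder splits into left=[], right=[]
  root=22; inorder splits into left=[], right=[25]
  root=25; inorder splits into left=[], right=[]
Reconstructed level-order: [15, 10, 22, 4, 25]


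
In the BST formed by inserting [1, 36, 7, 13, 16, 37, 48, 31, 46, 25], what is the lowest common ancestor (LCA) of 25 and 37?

Tree insertion order: [1, 36, 7, 13, 16, 37, 48, 31, 46, 25]
Tree (level-order array): [1, None, 36, 7, 37, None, 13, None, 48, None, 16, 46, None, None, 31, None, None, 25]
In a BST, the LCA of p=25, q=37 is the first node v on the
root-to-leaf path with p <= v <= q (go left if both < v, right if both > v).
Walk from root:
  at 1: both 25 and 37 > 1, go right
  at 36: 25 <= 36 <= 37, this is the LCA
LCA = 36


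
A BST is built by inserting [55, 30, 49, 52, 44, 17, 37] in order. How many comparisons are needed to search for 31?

Search path for 31: 55 -> 30 -> 49 -> 44 -> 37
Found: False
Comparisons: 5


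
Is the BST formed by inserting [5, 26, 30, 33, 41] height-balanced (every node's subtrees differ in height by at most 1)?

Tree (level-order array): [5, None, 26, None, 30, None, 33, None, 41]
Definition: a tree is height-balanced if, at every node, |h(left) - h(right)| <= 1 (empty subtree has height -1).
Bottom-up per-node check:
  node 41: h_left=-1, h_right=-1, diff=0 [OK], height=0
  node 33: h_left=-1, h_right=0, diff=1 [OK], height=1
  node 30: h_left=-1, h_right=1, diff=2 [FAIL (|-1-1|=2 > 1)], height=2
  node 26: h_left=-1, h_right=2, diff=3 [FAIL (|-1-2|=3 > 1)], height=3
  node 5: h_left=-1, h_right=3, diff=4 [FAIL (|-1-3|=4 > 1)], height=4
Node 30 violates the condition: |-1 - 1| = 2 > 1.
Result: Not balanced


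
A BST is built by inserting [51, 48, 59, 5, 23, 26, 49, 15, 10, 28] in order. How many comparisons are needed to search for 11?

Search path for 11: 51 -> 48 -> 5 -> 23 -> 15 -> 10
Found: False
Comparisons: 6


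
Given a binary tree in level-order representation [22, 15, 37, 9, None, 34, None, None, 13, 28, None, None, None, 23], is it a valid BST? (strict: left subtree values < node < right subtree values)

Level-order array: [22, 15, 37, 9, None, 34, None, None, 13, 28, None, None, None, 23]
Validate using subtree bounds (lo, hi): at each node, require lo < value < hi,
then recurse left with hi=value and right with lo=value.
Preorder trace (stopping at first violation):
  at node 22 with bounds (-inf, +inf): OK
  at node 15 with bounds (-inf, 22): OK
  at node 9 with bounds (-inf, 15): OK
  at node 13 with bounds (9, 15): OK
  at node 37 with bounds (22, +inf): OK
  at node 34 with bounds (22, 37): OK
  at node 28 with bounds (22, 34): OK
  at node 23 with bounds (22, 28): OK
No violation found at any node.
Result: Valid BST


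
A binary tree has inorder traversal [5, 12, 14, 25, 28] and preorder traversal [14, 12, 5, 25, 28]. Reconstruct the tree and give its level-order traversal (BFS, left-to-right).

Inorder:  [5, 12, 14, 25, 28]
Preorder: [14, 12, 5, 25, 28]
Algorithm: preorder visits root first, so consume preorder in order;
for each root, split the current inorder slice at that value into
left-subtree inorder and right-subtree inorder, then recurse.
Recursive splits:
  root=14; inorder splits into left=[5, 12], right=[25, 28]
  root=12; inorder splits into left=[5], right=[]
  root=5; inorder splits into left=[], right=[]
  root=25; inorder splits into left=[], right=[28]
  root=28; inorder splits into left=[], right=[]
Reconstructed level-order: [14, 12, 25, 5, 28]


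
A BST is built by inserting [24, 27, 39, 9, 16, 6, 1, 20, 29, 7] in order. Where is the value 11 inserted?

Starting tree (level order): [24, 9, 27, 6, 16, None, 39, 1, 7, None, 20, 29]
Insertion path: 24 -> 9 -> 16
Result: insert 11 as left child of 16
Final tree (level order): [24, 9, 27, 6, 16, None, 39, 1, 7, 11, 20, 29]


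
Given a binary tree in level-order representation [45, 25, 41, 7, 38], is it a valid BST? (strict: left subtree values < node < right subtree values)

Level-order array: [45, 25, 41, 7, 38]
Validate using subtree bounds (lo, hi): at each node, require lo < value < hi,
then recurse left with hi=value and right with lo=value.
Preorder trace (stopping at first violation):
  at node 45 with bounds (-inf, +inf): OK
  at node 25 with bounds (-inf, 45): OK
  at node 7 with bounds (-inf, 25): OK
  at node 38 with bounds (25, 45): OK
  at node 41 with bounds (45, +inf): VIOLATION
Node 41 violates its bound: not (45 < 41 < +inf).
Result: Not a valid BST


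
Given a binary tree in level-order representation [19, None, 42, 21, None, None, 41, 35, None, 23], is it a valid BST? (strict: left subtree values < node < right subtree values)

Level-order array: [19, None, 42, 21, None, None, 41, 35, None, 23]
Validate using subtree bounds (lo, hi): at each node, require lo < value < hi,
then recurse left with hi=value and right with lo=value.
Preorder trace (stopping at first violation):
  at node 19 with bounds (-inf, +inf): OK
  at node 42 with bounds (19, +inf): OK
  at node 21 with bounds (19, 42): OK
  at node 41 with bounds (21, 42): OK
  at node 35 with bounds (21, 41): OK
  at node 23 with bounds (21, 35): OK
No violation found at any node.
Result: Valid BST


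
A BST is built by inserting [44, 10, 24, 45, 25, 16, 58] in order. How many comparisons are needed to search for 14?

Search path for 14: 44 -> 10 -> 24 -> 16
Found: False
Comparisons: 4


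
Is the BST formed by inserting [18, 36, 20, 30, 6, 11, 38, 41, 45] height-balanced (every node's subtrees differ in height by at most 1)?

Tree (level-order array): [18, 6, 36, None, 11, 20, 38, None, None, None, 30, None, 41, None, None, None, 45]
Definition: a tree is height-balanced if, at every node, |h(left) - h(right)| <= 1 (empty subtree has height -1).
Bottom-up per-node check:
  node 11: h_left=-1, h_right=-1, diff=0 [OK], height=0
  node 6: h_left=-1, h_right=0, diff=1 [OK], height=1
  node 30: h_left=-1, h_right=-1, diff=0 [OK], height=0
  node 20: h_left=-1, h_right=0, diff=1 [OK], height=1
  node 45: h_left=-1, h_right=-1, diff=0 [OK], height=0
  node 41: h_left=-1, h_right=0, diff=1 [OK], height=1
  node 38: h_left=-1, h_right=1, diff=2 [FAIL (|-1-1|=2 > 1)], height=2
  node 36: h_left=1, h_right=2, diff=1 [OK], height=3
  node 18: h_left=1, h_right=3, diff=2 [FAIL (|1-3|=2 > 1)], height=4
Node 38 violates the condition: |-1 - 1| = 2 > 1.
Result: Not balanced


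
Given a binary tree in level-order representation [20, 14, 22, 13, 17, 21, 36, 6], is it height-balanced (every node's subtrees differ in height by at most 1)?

Tree (level-order array): [20, 14, 22, 13, 17, 21, 36, 6]
Definition: a tree is height-balanced if, at every node, |h(left) - h(right)| <= 1 (empty subtree has height -1).
Bottom-up per-node check:
  node 6: h_left=-1, h_right=-1, diff=0 [OK], height=0
  node 13: h_left=0, h_right=-1, diff=1 [OK], height=1
  node 17: h_left=-1, h_right=-1, diff=0 [OK], height=0
  node 14: h_left=1, h_right=0, diff=1 [OK], height=2
  node 21: h_left=-1, h_right=-1, diff=0 [OK], height=0
  node 36: h_left=-1, h_right=-1, diff=0 [OK], height=0
  node 22: h_left=0, h_right=0, diff=0 [OK], height=1
  node 20: h_left=2, h_right=1, diff=1 [OK], height=3
All nodes satisfy the balance condition.
Result: Balanced


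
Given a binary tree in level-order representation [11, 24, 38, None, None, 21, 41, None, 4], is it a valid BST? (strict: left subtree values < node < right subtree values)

Level-order array: [11, 24, 38, None, None, 21, 41, None, 4]
Validate using subtree bounds (lo, hi): at each node, require lo < value < hi,
then recurse left with hi=value and right with lo=value.
Preorder trace (stopping at first violation):
  at node 11 with bounds (-inf, +inf): OK
  at node 24 with bounds (-inf, 11): VIOLATION
Node 24 violates its bound: not (-inf < 24 < 11).
Result: Not a valid BST


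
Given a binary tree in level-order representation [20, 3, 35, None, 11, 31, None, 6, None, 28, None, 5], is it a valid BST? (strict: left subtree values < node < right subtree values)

Level-order array: [20, 3, 35, None, 11, 31, None, 6, None, 28, None, 5]
Validate using subtree bounds (lo, hi): at each node, require lo < value < hi,
then recurse left with hi=value and right with lo=value.
Preorder trace (stopping at first violation):
  at node 20 with bounds (-inf, +inf): OK
  at node 3 with bounds (-inf, 20): OK
  at node 11 with bounds (3, 20): OK
  at node 6 with bounds (3, 11): OK
  at node 5 with bounds (3, 6): OK
  at node 35 with bounds (20, +inf): OK
  at node 31 with bounds (20, 35): OK
  at node 28 with bounds (20, 31): OK
No violation found at any node.
Result: Valid BST


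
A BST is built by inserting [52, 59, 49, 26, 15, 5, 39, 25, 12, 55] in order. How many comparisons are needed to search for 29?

Search path for 29: 52 -> 49 -> 26 -> 39
Found: False
Comparisons: 4


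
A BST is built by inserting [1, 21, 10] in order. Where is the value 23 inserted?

Starting tree (level order): [1, None, 21, 10]
Insertion path: 1 -> 21
Result: insert 23 as right child of 21
Final tree (level order): [1, None, 21, 10, 23]


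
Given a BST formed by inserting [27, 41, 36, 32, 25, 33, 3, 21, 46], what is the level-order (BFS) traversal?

Tree insertion order: [27, 41, 36, 32, 25, 33, 3, 21, 46]
Tree (level-order array): [27, 25, 41, 3, None, 36, 46, None, 21, 32, None, None, None, None, None, None, 33]
BFS from the root, enqueuing left then right child of each popped node:
  queue [27] -> pop 27, enqueue [25, 41], visited so far: [27]
  queue [25, 41] -> pop 25, enqueue [3], visited so far: [27, 25]
  queue [41, 3] -> pop 41, enqueue [36, 46], visited so far: [27, 25, 41]
  queue [3, 36, 46] -> pop 3, enqueue [21], visited so far: [27, 25, 41, 3]
  queue [36, 46, 21] -> pop 36, enqueue [32], visited so far: [27, 25, 41, 3, 36]
  queue [46, 21, 32] -> pop 46, enqueue [none], visited so far: [27, 25, 41, 3, 36, 46]
  queue [21, 32] -> pop 21, enqueue [none], visited so far: [27, 25, 41, 3, 36, 46, 21]
  queue [32] -> pop 32, enqueue [33], visited so far: [27, 25, 41, 3, 36, 46, 21, 32]
  queue [33] -> pop 33, enqueue [none], visited so far: [27, 25, 41, 3, 36, 46, 21, 32, 33]
Result: [27, 25, 41, 3, 36, 46, 21, 32, 33]


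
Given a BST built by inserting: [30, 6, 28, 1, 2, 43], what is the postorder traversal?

Tree insertion order: [30, 6, 28, 1, 2, 43]
Tree (level-order array): [30, 6, 43, 1, 28, None, None, None, 2]
Postorder traversal: [2, 1, 28, 6, 43, 30]


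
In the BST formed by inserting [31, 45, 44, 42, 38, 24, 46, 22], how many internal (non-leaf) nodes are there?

Tree built from: [31, 45, 44, 42, 38, 24, 46, 22]
Tree (level-order array): [31, 24, 45, 22, None, 44, 46, None, None, 42, None, None, None, 38]
Rule: An internal node has at least one child.
Per-node child counts:
  node 31: 2 child(ren)
  node 24: 1 child(ren)
  node 22: 0 child(ren)
  node 45: 2 child(ren)
  node 44: 1 child(ren)
  node 42: 1 child(ren)
  node 38: 0 child(ren)
  node 46: 0 child(ren)
Matching nodes: [31, 24, 45, 44, 42]
Count of internal (non-leaf) nodes: 5


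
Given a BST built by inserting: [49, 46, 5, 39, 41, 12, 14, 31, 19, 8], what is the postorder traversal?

Tree insertion order: [49, 46, 5, 39, 41, 12, 14, 31, 19, 8]
Tree (level-order array): [49, 46, None, 5, None, None, 39, 12, 41, 8, 14, None, None, None, None, None, 31, 19]
Postorder traversal: [8, 19, 31, 14, 12, 41, 39, 5, 46, 49]


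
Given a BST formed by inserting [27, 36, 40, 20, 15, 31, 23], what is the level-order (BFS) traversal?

Tree insertion order: [27, 36, 40, 20, 15, 31, 23]
Tree (level-order array): [27, 20, 36, 15, 23, 31, 40]
BFS from the root, enqueuing left then right child of each popped node:
  queue [27] -> pop 27, enqueue [20, 36], visited so far: [27]
  queue [20, 36] -> pop 20, enqueue [15, 23], visited so far: [27, 20]
  queue [36, 15, 23] -> pop 36, enqueue [31, 40], visited so far: [27, 20, 36]
  queue [15, 23, 31, 40] -> pop 15, enqueue [none], visited so far: [27, 20, 36, 15]
  queue [23, 31, 40] -> pop 23, enqueue [none], visited so far: [27, 20, 36, 15, 23]
  queue [31, 40] -> pop 31, enqueue [none], visited so far: [27, 20, 36, 15, 23, 31]
  queue [40] -> pop 40, enqueue [none], visited so far: [27, 20, 36, 15, 23, 31, 40]
Result: [27, 20, 36, 15, 23, 31, 40]


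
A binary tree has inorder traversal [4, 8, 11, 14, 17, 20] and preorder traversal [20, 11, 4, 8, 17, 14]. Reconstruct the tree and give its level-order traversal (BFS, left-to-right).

Inorder:  [4, 8, 11, 14, 17, 20]
Preorder: [20, 11, 4, 8, 17, 14]
Algorithm: preorder visits root first, so consume preorder in order;
for each root, split the current inorder slice at that value into
left-subtree inorder and right-subtree inorder, then recurse.
Recursive splits:
  root=20; inorder splits into left=[4, 8, 11, 14, 17], right=[]
  root=11; inorder splits into left=[4, 8], right=[14, 17]
  root=4; inorder splits into left=[], right=[8]
  root=8; inorder splits into left=[], right=[]
  root=17; inorder splits into left=[14], right=[]
  root=14; inorder splits into left=[], right=[]
Reconstructed level-order: [20, 11, 4, 17, 8, 14]


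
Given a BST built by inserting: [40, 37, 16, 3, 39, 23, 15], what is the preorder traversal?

Tree insertion order: [40, 37, 16, 3, 39, 23, 15]
Tree (level-order array): [40, 37, None, 16, 39, 3, 23, None, None, None, 15]
Preorder traversal: [40, 37, 16, 3, 15, 23, 39]


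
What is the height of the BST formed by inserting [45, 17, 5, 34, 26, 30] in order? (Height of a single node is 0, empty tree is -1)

Insertion order: [45, 17, 5, 34, 26, 30]
Tree (level-order array): [45, 17, None, 5, 34, None, None, 26, None, None, 30]
Compute height bottom-up (empty subtree = -1):
  height(5) = 1 + max(-1, -1) = 0
  height(30) = 1 + max(-1, -1) = 0
  height(26) = 1 + max(-1, 0) = 1
  height(34) = 1 + max(1, -1) = 2
  height(17) = 1 + max(0, 2) = 3
  height(45) = 1 + max(3, -1) = 4
Height = 4


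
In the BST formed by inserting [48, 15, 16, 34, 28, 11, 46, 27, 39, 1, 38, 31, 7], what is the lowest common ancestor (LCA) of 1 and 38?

Tree insertion order: [48, 15, 16, 34, 28, 11, 46, 27, 39, 1, 38, 31, 7]
Tree (level-order array): [48, 15, None, 11, 16, 1, None, None, 34, None, 7, 28, 46, None, None, 27, 31, 39, None, None, None, None, None, 38]
In a BST, the LCA of p=1, q=38 is the first node v on the
root-to-leaf path with p <= v <= q (go left if both < v, right if both > v).
Walk from root:
  at 48: both 1 and 38 < 48, go left
  at 15: 1 <= 15 <= 38, this is the LCA
LCA = 15


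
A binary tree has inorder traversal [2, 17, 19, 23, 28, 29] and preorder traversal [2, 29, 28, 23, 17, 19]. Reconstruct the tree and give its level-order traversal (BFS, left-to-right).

Inorder:  [2, 17, 19, 23, 28, 29]
Preorder: [2, 29, 28, 23, 17, 19]
Algorithm: preorder visits root first, so consume preorder in order;
for each root, split the current inorder slice at that value into
left-subtree inorder and right-subtree inorder, then recurse.
Recursive splits:
  root=2; inorder splits into left=[], right=[17, 19, 23, 28, 29]
  root=29; inorder splits into left=[17, 19, 23, 28], right=[]
  root=28; inorder splits into left=[17, 19, 23], right=[]
  root=23; inorder splits into left=[17, 19], right=[]
  root=17; inorder splits into left=[], right=[19]
  root=19; inorder splits into left=[], right=[]
Reconstructed level-order: [2, 29, 28, 23, 17, 19]


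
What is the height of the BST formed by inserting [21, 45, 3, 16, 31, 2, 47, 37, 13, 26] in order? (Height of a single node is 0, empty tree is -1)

Insertion order: [21, 45, 3, 16, 31, 2, 47, 37, 13, 26]
Tree (level-order array): [21, 3, 45, 2, 16, 31, 47, None, None, 13, None, 26, 37]
Compute height bottom-up (empty subtree = -1):
  height(2) = 1 + max(-1, -1) = 0
  height(13) = 1 + max(-1, -1) = 0
  height(16) = 1 + max(0, -1) = 1
  height(3) = 1 + max(0, 1) = 2
  height(26) = 1 + max(-1, -1) = 0
  height(37) = 1 + max(-1, -1) = 0
  height(31) = 1 + max(0, 0) = 1
  height(47) = 1 + max(-1, -1) = 0
  height(45) = 1 + max(1, 0) = 2
  height(21) = 1 + max(2, 2) = 3
Height = 3


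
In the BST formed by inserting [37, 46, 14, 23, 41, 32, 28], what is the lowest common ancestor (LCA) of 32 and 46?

Tree insertion order: [37, 46, 14, 23, 41, 32, 28]
Tree (level-order array): [37, 14, 46, None, 23, 41, None, None, 32, None, None, 28]
In a BST, the LCA of p=32, q=46 is the first node v on the
root-to-leaf path with p <= v <= q (go left if both < v, right if both > v).
Walk from root:
  at 37: 32 <= 37 <= 46, this is the LCA
LCA = 37


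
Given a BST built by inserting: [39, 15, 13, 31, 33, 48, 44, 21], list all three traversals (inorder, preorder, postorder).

Tree insertion order: [39, 15, 13, 31, 33, 48, 44, 21]
Tree (level-order array): [39, 15, 48, 13, 31, 44, None, None, None, 21, 33]
Inorder (L, root, R): [13, 15, 21, 31, 33, 39, 44, 48]
Preorder (root, L, R): [39, 15, 13, 31, 21, 33, 48, 44]
Postorder (L, R, root): [13, 21, 33, 31, 15, 44, 48, 39]


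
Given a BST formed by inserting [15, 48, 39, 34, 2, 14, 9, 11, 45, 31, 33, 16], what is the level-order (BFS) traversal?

Tree insertion order: [15, 48, 39, 34, 2, 14, 9, 11, 45, 31, 33, 16]
Tree (level-order array): [15, 2, 48, None, 14, 39, None, 9, None, 34, 45, None, 11, 31, None, None, None, None, None, 16, 33]
BFS from the root, enqueuing left then right child of each popped node:
  queue [15] -> pop 15, enqueue [2, 48], visited so far: [15]
  queue [2, 48] -> pop 2, enqueue [14], visited so far: [15, 2]
  queue [48, 14] -> pop 48, enqueue [39], visited so far: [15, 2, 48]
  queue [14, 39] -> pop 14, enqueue [9], visited so far: [15, 2, 48, 14]
  queue [39, 9] -> pop 39, enqueue [34, 45], visited so far: [15, 2, 48, 14, 39]
  queue [9, 34, 45] -> pop 9, enqueue [11], visited so far: [15, 2, 48, 14, 39, 9]
  queue [34, 45, 11] -> pop 34, enqueue [31], visited so far: [15, 2, 48, 14, 39, 9, 34]
  queue [45, 11, 31] -> pop 45, enqueue [none], visited so far: [15, 2, 48, 14, 39, 9, 34, 45]
  queue [11, 31] -> pop 11, enqueue [none], visited so far: [15, 2, 48, 14, 39, 9, 34, 45, 11]
  queue [31] -> pop 31, enqueue [16, 33], visited so far: [15, 2, 48, 14, 39, 9, 34, 45, 11, 31]
  queue [16, 33] -> pop 16, enqueue [none], visited so far: [15, 2, 48, 14, 39, 9, 34, 45, 11, 31, 16]
  queue [33] -> pop 33, enqueue [none], visited so far: [15, 2, 48, 14, 39, 9, 34, 45, 11, 31, 16, 33]
Result: [15, 2, 48, 14, 39, 9, 34, 45, 11, 31, 16, 33]


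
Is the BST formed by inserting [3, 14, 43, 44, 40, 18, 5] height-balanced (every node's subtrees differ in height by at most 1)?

Tree (level-order array): [3, None, 14, 5, 43, None, None, 40, 44, 18]
Definition: a tree is height-balanced if, at every node, |h(left) - h(right)| <= 1 (empty subtree has height -1).
Bottom-up per-node check:
  node 5: h_left=-1, h_right=-1, diff=0 [OK], height=0
  node 18: h_left=-1, h_right=-1, diff=0 [OK], height=0
  node 40: h_left=0, h_right=-1, diff=1 [OK], height=1
  node 44: h_left=-1, h_right=-1, diff=0 [OK], height=0
  node 43: h_left=1, h_right=0, diff=1 [OK], height=2
  node 14: h_left=0, h_right=2, diff=2 [FAIL (|0-2|=2 > 1)], height=3
  node 3: h_left=-1, h_right=3, diff=4 [FAIL (|-1-3|=4 > 1)], height=4
Node 14 violates the condition: |0 - 2| = 2 > 1.
Result: Not balanced


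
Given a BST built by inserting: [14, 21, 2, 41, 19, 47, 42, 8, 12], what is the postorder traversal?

Tree insertion order: [14, 21, 2, 41, 19, 47, 42, 8, 12]
Tree (level-order array): [14, 2, 21, None, 8, 19, 41, None, 12, None, None, None, 47, None, None, 42]
Postorder traversal: [12, 8, 2, 19, 42, 47, 41, 21, 14]


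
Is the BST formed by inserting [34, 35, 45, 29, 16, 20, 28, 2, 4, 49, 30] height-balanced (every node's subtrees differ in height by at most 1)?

Tree (level-order array): [34, 29, 35, 16, 30, None, 45, 2, 20, None, None, None, 49, None, 4, None, 28]
Definition: a tree is height-balanced if, at every node, |h(left) - h(right)| <= 1 (empty subtree has height -1).
Bottom-up per-node check:
  node 4: h_left=-1, h_right=-1, diff=0 [OK], height=0
  node 2: h_left=-1, h_right=0, diff=1 [OK], height=1
  node 28: h_left=-1, h_right=-1, diff=0 [OK], height=0
  node 20: h_left=-1, h_right=0, diff=1 [OK], height=1
  node 16: h_left=1, h_right=1, diff=0 [OK], height=2
  node 30: h_left=-1, h_right=-1, diff=0 [OK], height=0
  node 29: h_left=2, h_right=0, diff=2 [FAIL (|2-0|=2 > 1)], height=3
  node 49: h_left=-1, h_right=-1, diff=0 [OK], height=0
  node 45: h_left=-1, h_right=0, diff=1 [OK], height=1
  node 35: h_left=-1, h_right=1, diff=2 [FAIL (|-1-1|=2 > 1)], height=2
  node 34: h_left=3, h_right=2, diff=1 [OK], height=4
Node 29 violates the condition: |2 - 0| = 2 > 1.
Result: Not balanced


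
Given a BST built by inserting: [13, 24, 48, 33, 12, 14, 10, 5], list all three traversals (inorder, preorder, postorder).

Tree insertion order: [13, 24, 48, 33, 12, 14, 10, 5]
Tree (level-order array): [13, 12, 24, 10, None, 14, 48, 5, None, None, None, 33]
Inorder (L, root, R): [5, 10, 12, 13, 14, 24, 33, 48]
Preorder (root, L, R): [13, 12, 10, 5, 24, 14, 48, 33]
Postorder (L, R, root): [5, 10, 12, 14, 33, 48, 24, 13]


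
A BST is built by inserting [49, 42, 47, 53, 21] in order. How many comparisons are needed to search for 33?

Search path for 33: 49 -> 42 -> 21
Found: False
Comparisons: 3


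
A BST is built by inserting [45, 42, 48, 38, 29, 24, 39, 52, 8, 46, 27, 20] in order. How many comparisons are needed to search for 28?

Search path for 28: 45 -> 42 -> 38 -> 29 -> 24 -> 27
Found: False
Comparisons: 6


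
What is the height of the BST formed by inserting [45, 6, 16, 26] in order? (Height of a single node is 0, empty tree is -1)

Insertion order: [45, 6, 16, 26]
Tree (level-order array): [45, 6, None, None, 16, None, 26]
Compute height bottom-up (empty subtree = -1):
  height(26) = 1 + max(-1, -1) = 0
  height(16) = 1 + max(-1, 0) = 1
  height(6) = 1 + max(-1, 1) = 2
  height(45) = 1 + max(2, -1) = 3
Height = 3


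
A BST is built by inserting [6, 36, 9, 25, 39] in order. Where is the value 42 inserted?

Starting tree (level order): [6, None, 36, 9, 39, None, 25]
Insertion path: 6 -> 36 -> 39
Result: insert 42 as right child of 39
Final tree (level order): [6, None, 36, 9, 39, None, 25, None, 42]


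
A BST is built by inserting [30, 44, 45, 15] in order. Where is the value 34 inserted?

Starting tree (level order): [30, 15, 44, None, None, None, 45]
Insertion path: 30 -> 44
Result: insert 34 as left child of 44
Final tree (level order): [30, 15, 44, None, None, 34, 45]


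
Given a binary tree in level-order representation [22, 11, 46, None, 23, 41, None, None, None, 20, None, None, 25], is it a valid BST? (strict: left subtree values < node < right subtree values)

Level-order array: [22, 11, 46, None, 23, 41, None, None, None, 20, None, None, 25]
Validate using subtree bounds (lo, hi): at each node, require lo < value < hi,
then recurse left with hi=value and right with lo=value.
Preorder trace (stopping at first violation):
  at node 22 with bounds (-inf, +inf): OK
  at node 11 with bounds (-inf, 22): OK
  at node 23 with bounds (11, 22): VIOLATION
Node 23 violates its bound: not (11 < 23 < 22).
Result: Not a valid BST


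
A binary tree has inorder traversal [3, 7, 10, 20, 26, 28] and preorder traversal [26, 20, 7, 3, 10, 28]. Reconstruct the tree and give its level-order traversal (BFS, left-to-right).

Inorder:  [3, 7, 10, 20, 26, 28]
Preorder: [26, 20, 7, 3, 10, 28]
Algorithm: preorder visits root first, so consume preorder in order;
for each root, split the current inorder slice at that value into
left-subtree inorder and right-subtree inorder, then recurse.
Recursive splits:
  root=26; inorder splits into left=[3, 7, 10, 20], right=[28]
  root=20; inorder splits into left=[3, 7, 10], right=[]
  root=7; inorder splits into left=[3], right=[10]
  root=3; inorder splits into left=[], right=[]
  root=10; inorder splits into left=[], right=[]
  root=28; inorder splits into left=[], right=[]
Reconstructed level-order: [26, 20, 28, 7, 3, 10]


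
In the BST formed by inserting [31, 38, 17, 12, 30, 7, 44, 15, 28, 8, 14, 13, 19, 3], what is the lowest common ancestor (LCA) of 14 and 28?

Tree insertion order: [31, 38, 17, 12, 30, 7, 44, 15, 28, 8, 14, 13, 19, 3]
Tree (level-order array): [31, 17, 38, 12, 30, None, 44, 7, 15, 28, None, None, None, 3, 8, 14, None, 19, None, None, None, None, None, 13]
In a BST, the LCA of p=14, q=28 is the first node v on the
root-to-leaf path with p <= v <= q (go left if both < v, right if both > v).
Walk from root:
  at 31: both 14 and 28 < 31, go left
  at 17: 14 <= 17 <= 28, this is the LCA
LCA = 17


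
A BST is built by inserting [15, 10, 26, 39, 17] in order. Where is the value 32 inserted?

Starting tree (level order): [15, 10, 26, None, None, 17, 39]
Insertion path: 15 -> 26 -> 39
Result: insert 32 as left child of 39
Final tree (level order): [15, 10, 26, None, None, 17, 39, None, None, 32]


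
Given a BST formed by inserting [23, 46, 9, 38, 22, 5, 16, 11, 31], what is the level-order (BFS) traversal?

Tree insertion order: [23, 46, 9, 38, 22, 5, 16, 11, 31]
Tree (level-order array): [23, 9, 46, 5, 22, 38, None, None, None, 16, None, 31, None, 11]
BFS from the root, enqueuing left then right child of each popped node:
  queue [23] -> pop 23, enqueue [9, 46], visited so far: [23]
  queue [9, 46] -> pop 9, enqueue [5, 22], visited so far: [23, 9]
  queue [46, 5, 22] -> pop 46, enqueue [38], visited so far: [23, 9, 46]
  queue [5, 22, 38] -> pop 5, enqueue [none], visited so far: [23, 9, 46, 5]
  queue [22, 38] -> pop 22, enqueue [16], visited so far: [23, 9, 46, 5, 22]
  queue [38, 16] -> pop 38, enqueue [31], visited so far: [23, 9, 46, 5, 22, 38]
  queue [16, 31] -> pop 16, enqueue [11], visited so far: [23, 9, 46, 5, 22, 38, 16]
  queue [31, 11] -> pop 31, enqueue [none], visited so far: [23, 9, 46, 5, 22, 38, 16, 31]
  queue [11] -> pop 11, enqueue [none], visited so far: [23, 9, 46, 5, 22, 38, 16, 31, 11]
Result: [23, 9, 46, 5, 22, 38, 16, 31, 11]


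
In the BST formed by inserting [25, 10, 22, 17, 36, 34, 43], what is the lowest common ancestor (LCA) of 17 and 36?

Tree insertion order: [25, 10, 22, 17, 36, 34, 43]
Tree (level-order array): [25, 10, 36, None, 22, 34, 43, 17]
In a BST, the LCA of p=17, q=36 is the first node v on the
root-to-leaf path with p <= v <= q (go left if both < v, right if both > v).
Walk from root:
  at 25: 17 <= 25 <= 36, this is the LCA
LCA = 25


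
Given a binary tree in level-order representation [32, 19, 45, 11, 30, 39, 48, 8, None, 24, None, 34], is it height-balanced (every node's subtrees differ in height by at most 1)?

Tree (level-order array): [32, 19, 45, 11, 30, 39, 48, 8, None, 24, None, 34]
Definition: a tree is height-balanced if, at every node, |h(left) - h(right)| <= 1 (empty subtree has height -1).
Bottom-up per-node check:
  node 8: h_left=-1, h_right=-1, diff=0 [OK], height=0
  node 11: h_left=0, h_right=-1, diff=1 [OK], height=1
  node 24: h_left=-1, h_right=-1, diff=0 [OK], height=0
  node 30: h_left=0, h_right=-1, diff=1 [OK], height=1
  node 19: h_left=1, h_right=1, diff=0 [OK], height=2
  node 34: h_left=-1, h_right=-1, diff=0 [OK], height=0
  node 39: h_left=0, h_right=-1, diff=1 [OK], height=1
  node 48: h_left=-1, h_right=-1, diff=0 [OK], height=0
  node 45: h_left=1, h_right=0, diff=1 [OK], height=2
  node 32: h_left=2, h_right=2, diff=0 [OK], height=3
All nodes satisfy the balance condition.
Result: Balanced


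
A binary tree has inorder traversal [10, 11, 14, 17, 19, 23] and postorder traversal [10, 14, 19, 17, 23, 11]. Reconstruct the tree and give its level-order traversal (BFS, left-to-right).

Inorder:   [10, 11, 14, 17, 19, 23]
Postorder: [10, 14, 19, 17, 23, 11]
Algorithm: postorder visits root last, so walk postorder right-to-left;
each value is the root of the current inorder slice — split it at that
value, recurse on the right subtree first, then the left.
Recursive splits:
  root=11; inorder splits into left=[10], right=[14, 17, 19, 23]
  root=23; inorder splits into left=[14, 17, 19], right=[]
  root=17; inorder splits into left=[14], right=[19]
  root=19; inorder splits into left=[], right=[]
  root=14; inorder splits into left=[], right=[]
  root=10; inorder splits into left=[], right=[]
Reconstructed level-order: [11, 10, 23, 17, 14, 19]


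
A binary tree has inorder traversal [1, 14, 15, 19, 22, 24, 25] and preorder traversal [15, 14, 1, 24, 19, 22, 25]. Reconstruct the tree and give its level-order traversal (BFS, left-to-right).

Inorder:  [1, 14, 15, 19, 22, 24, 25]
Preorder: [15, 14, 1, 24, 19, 22, 25]
Algorithm: preorder visits root first, so consume preorder in order;
for each root, split the current inorder slice at that value into
left-subtree inorder and right-subtree inorder, then recurse.
Recursive splits:
  root=15; inorder splits into left=[1, 14], right=[19, 22, 24, 25]
  root=14; inorder splits into left=[1], right=[]
  root=1; inorder splits into left=[], right=[]
  root=24; inorder splits into left=[19, 22], right=[25]
  root=19; inorder splits into left=[], right=[22]
  root=22; inorder splits into left=[], right=[]
  root=25; inorder splits into left=[], right=[]
Reconstructed level-order: [15, 14, 24, 1, 19, 25, 22]
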